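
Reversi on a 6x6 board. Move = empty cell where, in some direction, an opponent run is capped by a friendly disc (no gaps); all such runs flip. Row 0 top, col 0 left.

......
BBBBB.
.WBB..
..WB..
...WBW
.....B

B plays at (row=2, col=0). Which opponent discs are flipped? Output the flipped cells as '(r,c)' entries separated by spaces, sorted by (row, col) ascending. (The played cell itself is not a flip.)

Answer: (2,1)

Derivation:
Dir NW: edge -> no flip
Dir N: first cell 'B' (not opp) -> no flip
Dir NE: first cell 'B' (not opp) -> no flip
Dir W: edge -> no flip
Dir E: opp run (2,1) capped by B -> flip
Dir SW: edge -> no flip
Dir S: first cell '.' (not opp) -> no flip
Dir SE: first cell '.' (not opp) -> no flip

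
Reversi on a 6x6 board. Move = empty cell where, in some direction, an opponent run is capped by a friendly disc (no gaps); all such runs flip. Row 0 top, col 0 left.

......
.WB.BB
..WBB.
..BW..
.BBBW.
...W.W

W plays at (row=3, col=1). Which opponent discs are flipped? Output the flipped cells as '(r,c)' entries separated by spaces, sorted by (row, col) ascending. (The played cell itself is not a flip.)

Dir NW: first cell '.' (not opp) -> no flip
Dir N: first cell '.' (not opp) -> no flip
Dir NE: first cell 'W' (not opp) -> no flip
Dir W: first cell '.' (not opp) -> no flip
Dir E: opp run (3,2) capped by W -> flip
Dir SW: first cell '.' (not opp) -> no flip
Dir S: opp run (4,1), next='.' -> no flip
Dir SE: opp run (4,2) capped by W -> flip

Answer: (3,2) (4,2)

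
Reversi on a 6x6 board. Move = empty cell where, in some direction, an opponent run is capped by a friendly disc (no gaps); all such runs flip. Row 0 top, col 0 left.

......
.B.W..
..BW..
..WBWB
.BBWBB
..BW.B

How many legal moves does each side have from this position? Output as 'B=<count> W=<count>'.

-- B to move --
(0,2): no bracket -> illegal
(0,3): flips 2 -> legal
(0,4): flips 1 -> legal
(1,2): flips 2 -> legal
(1,4): flips 2 -> legal
(2,1): no bracket -> illegal
(2,4): flips 2 -> legal
(2,5): flips 2 -> legal
(3,1): flips 1 -> legal
(5,4): flips 1 -> legal
B mobility = 8
-- W to move --
(0,0): no bracket -> illegal
(0,1): no bracket -> illegal
(0,2): no bracket -> illegal
(1,0): no bracket -> illegal
(1,2): flips 1 -> legal
(2,0): no bracket -> illegal
(2,1): flips 1 -> legal
(2,4): no bracket -> illegal
(2,5): no bracket -> illegal
(3,0): no bracket -> illegal
(3,1): flips 2 -> legal
(4,0): flips 2 -> legal
(5,0): flips 1 -> legal
(5,1): flips 1 -> legal
(5,4): flips 1 -> legal
W mobility = 7

Answer: B=8 W=7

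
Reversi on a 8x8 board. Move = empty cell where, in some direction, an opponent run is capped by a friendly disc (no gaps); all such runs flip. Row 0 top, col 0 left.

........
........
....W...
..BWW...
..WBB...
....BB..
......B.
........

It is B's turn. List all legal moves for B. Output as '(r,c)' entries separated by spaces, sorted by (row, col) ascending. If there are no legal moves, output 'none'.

(1,3): no bracket -> illegal
(1,4): flips 2 -> legal
(1,5): no bracket -> illegal
(2,2): flips 1 -> legal
(2,3): flips 1 -> legal
(2,5): flips 1 -> legal
(3,1): no bracket -> illegal
(3,5): flips 2 -> legal
(4,1): flips 1 -> legal
(4,5): no bracket -> illegal
(5,1): no bracket -> illegal
(5,2): flips 1 -> legal
(5,3): no bracket -> illegal

Answer: (1,4) (2,2) (2,3) (2,5) (3,5) (4,1) (5,2)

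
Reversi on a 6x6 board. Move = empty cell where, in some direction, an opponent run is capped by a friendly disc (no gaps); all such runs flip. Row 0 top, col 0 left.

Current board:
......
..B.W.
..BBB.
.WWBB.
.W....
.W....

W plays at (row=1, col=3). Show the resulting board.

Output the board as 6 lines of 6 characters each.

Place W at (1,3); scan 8 dirs for brackets.
Dir NW: first cell '.' (not opp) -> no flip
Dir N: first cell '.' (not opp) -> no flip
Dir NE: first cell '.' (not opp) -> no flip
Dir W: opp run (1,2), next='.' -> no flip
Dir E: first cell 'W' (not opp) -> no flip
Dir SW: opp run (2,2) capped by W -> flip
Dir S: opp run (2,3) (3,3), next='.' -> no flip
Dir SE: opp run (2,4), next='.' -> no flip
All flips: (2,2)

Answer: ......
..BWW.
..WBB.
.WWBB.
.W....
.W....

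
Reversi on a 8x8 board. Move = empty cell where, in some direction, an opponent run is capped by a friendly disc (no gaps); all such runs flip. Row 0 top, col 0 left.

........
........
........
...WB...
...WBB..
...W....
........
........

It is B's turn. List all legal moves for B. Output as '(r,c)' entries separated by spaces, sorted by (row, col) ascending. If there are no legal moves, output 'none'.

Answer: (2,2) (3,2) (4,2) (5,2) (6,2)

Derivation:
(2,2): flips 1 -> legal
(2,3): no bracket -> illegal
(2,4): no bracket -> illegal
(3,2): flips 1 -> legal
(4,2): flips 1 -> legal
(5,2): flips 1 -> legal
(5,4): no bracket -> illegal
(6,2): flips 1 -> legal
(6,3): no bracket -> illegal
(6,4): no bracket -> illegal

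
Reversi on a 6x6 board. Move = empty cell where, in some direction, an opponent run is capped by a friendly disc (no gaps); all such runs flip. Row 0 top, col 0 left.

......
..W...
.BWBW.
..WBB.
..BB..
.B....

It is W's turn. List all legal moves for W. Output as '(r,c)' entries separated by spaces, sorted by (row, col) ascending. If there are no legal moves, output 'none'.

(1,0): flips 1 -> legal
(1,1): no bracket -> illegal
(1,3): no bracket -> illegal
(1,4): flips 1 -> legal
(2,0): flips 1 -> legal
(2,5): no bracket -> illegal
(3,0): flips 1 -> legal
(3,1): no bracket -> illegal
(3,5): flips 2 -> legal
(4,0): no bracket -> illegal
(4,1): no bracket -> illegal
(4,4): flips 2 -> legal
(4,5): flips 2 -> legal
(5,0): no bracket -> illegal
(5,2): flips 1 -> legal
(5,3): no bracket -> illegal
(5,4): flips 1 -> legal

Answer: (1,0) (1,4) (2,0) (3,0) (3,5) (4,4) (4,5) (5,2) (5,4)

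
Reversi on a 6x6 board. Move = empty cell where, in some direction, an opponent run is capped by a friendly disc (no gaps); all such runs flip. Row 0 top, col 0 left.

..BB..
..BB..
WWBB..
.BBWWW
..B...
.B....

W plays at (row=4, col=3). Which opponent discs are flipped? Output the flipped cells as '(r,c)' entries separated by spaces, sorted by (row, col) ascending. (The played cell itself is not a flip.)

Dir NW: opp run (3,2) capped by W -> flip
Dir N: first cell 'W' (not opp) -> no flip
Dir NE: first cell 'W' (not opp) -> no flip
Dir W: opp run (4,2), next='.' -> no flip
Dir E: first cell '.' (not opp) -> no flip
Dir SW: first cell '.' (not opp) -> no flip
Dir S: first cell '.' (not opp) -> no flip
Dir SE: first cell '.' (not opp) -> no flip

Answer: (3,2)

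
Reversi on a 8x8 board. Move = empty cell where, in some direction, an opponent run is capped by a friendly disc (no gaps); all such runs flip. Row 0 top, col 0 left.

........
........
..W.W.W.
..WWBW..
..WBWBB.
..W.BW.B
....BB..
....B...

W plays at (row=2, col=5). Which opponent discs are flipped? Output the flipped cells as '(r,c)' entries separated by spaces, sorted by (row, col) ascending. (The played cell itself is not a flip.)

Dir NW: first cell '.' (not opp) -> no flip
Dir N: first cell '.' (not opp) -> no flip
Dir NE: first cell '.' (not opp) -> no flip
Dir W: first cell 'W' (not opp) -> no flip
Dir E: first cell 'W' (not opp) -> no flip
Dir SW: opp run (3,4) (4,3) capped by W -> flip
Dir S: first cell 'W' (not opp) -> no flip
Dir SE: first cell '.' (not opp) -> no flip

Answer: (3,4) (4,3)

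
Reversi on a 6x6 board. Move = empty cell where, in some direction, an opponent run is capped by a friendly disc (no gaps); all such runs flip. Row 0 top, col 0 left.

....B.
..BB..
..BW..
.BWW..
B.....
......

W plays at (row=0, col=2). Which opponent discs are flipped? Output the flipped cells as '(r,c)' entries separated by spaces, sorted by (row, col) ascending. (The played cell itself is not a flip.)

Dir NW: edge -> no flip
Dir N: edge -> no flip
Dir NE: edge -> no flip
Dir W: first cell '.' (not opp) -> no flip
Dir E: first cell '.' (not opp) -> no flip
Dir SW: first cell '.' (not opp) -> no flip
Dir S: opp run (1,2) (2,2) capped by W -> flip
Dir SE: opp run (1,3), next='.' -> no flip

Answer: (1,2) (2,2)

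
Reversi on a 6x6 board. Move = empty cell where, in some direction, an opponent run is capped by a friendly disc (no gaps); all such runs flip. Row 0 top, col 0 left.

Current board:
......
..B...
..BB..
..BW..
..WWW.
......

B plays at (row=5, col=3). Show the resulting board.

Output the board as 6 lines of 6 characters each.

Answer: ......
..B...
..BB..
..BB..
..WBW.
...B..

Derivation:
Place B at (5,3); scan 8 dirs for brackets.
Dir NW: opp run (4,2), next='.' -> no flip
Dir N: opp run (4,3) (3,3) capped by B -> flip
Dir NE: opp run (4,4), next='.' -> no flip
Dir W: first cell '.' (not opp) -> no flip
Dir E: first cell '.' (not opp) -> no flip
Dir SW: edge -> no flip
Dir S: edge -> no flip
Dir SE: edge -> no flip
All flips: (3,3) (4,3)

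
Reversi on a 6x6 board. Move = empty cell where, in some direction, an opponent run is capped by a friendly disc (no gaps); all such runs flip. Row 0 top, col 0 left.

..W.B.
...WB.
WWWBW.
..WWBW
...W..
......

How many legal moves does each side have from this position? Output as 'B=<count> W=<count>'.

Answer: B=7 W=4

Derivation:
-- B to move --
(0,1): no bracket -> illegal
(0,3): flips 1 -> legal
(1,0): no bracket -> illegal
(1,1): no bracket -> illegal
(1,2): flips 1 -> legal
(1,5): no bracket -> illegal
(2,5): flips 1 -> legal
(3,0): no bracket -> illegal
(3,1): flips 4 -> legal
(4,1): flips 1 -> legal
(4,2): no bracket -> illegal
(4,4): no bracket -> illegal
(4,5): no bracket -> illegal
(5,2): flips 1 -> legal
(5,3): flips 2 -> legal
(5,4): no bracket -> illegal
B mobility = 7
-- W to move --
(0,3): no bracket -> illegal
(0,5): flips 2 -> legal
(1,2): no bracket -> illegal
(1,5): flips 1 -> legal
(2,5): flips 1 -> legal
(4,4): flips 1 -> legal
(4,5): no bracket -> illegal
W mobility = 4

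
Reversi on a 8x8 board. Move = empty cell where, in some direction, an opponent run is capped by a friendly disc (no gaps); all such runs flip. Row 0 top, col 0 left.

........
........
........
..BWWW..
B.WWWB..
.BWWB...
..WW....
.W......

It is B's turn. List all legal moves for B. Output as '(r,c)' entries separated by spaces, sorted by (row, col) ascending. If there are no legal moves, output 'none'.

Answer: (2,3) (2,4) (2,5) (3,6) (4,1) (7,2) (7,3)

Derivation:
(2,2): no bracket -> illegal
(2,3): flips 1 -> legal
(2,4): flips 4 -> legal
(2,5): flips 1 -> legal
(2,6): no bracket -> illegal
(3,1): no bracket -> illegal
(3,6): flips 3 -> legal
(4,1): flips 3 -> legal
(4,6): no bracket -> illegal
(5,5): no bracket -> illegal
(6,0): no bracket -> illegal
(6,1): no bracket -> illegal
(6,4): no bracket -> illegal
(7,0): no bracket -> illegal
(7,2): flips 4 -> legal
(7,3): flips 1 -> legal
(7,4): no bracket -> illegal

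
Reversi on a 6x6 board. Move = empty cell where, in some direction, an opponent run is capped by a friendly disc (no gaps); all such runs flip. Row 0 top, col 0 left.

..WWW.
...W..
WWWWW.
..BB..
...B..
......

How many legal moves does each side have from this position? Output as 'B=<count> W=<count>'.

-- B to move --
(0,1): no bracket -> illegal
(0,5): no bracket -> illegal
(1,0): flips 1 -> legal
(1,1): flips 1 -> legal
(1,2): flips 1 -> legal
(1,4): flips 1 -> legal
(1,5): flips 1 -> legal
(2,5): no bracket -> illegal
(3,0): no bracket -> illegal
(3,1): no bracket -> illegal
(3,4): no bracket -> illegal
(3,5): no bracket -> illegal
B mobility = 5
-- W to move --
(3,1): no bracket -> illegal
(3,4): no bracket -> illegal
(4,1): flips 1 -> legal
(4,2): flips 2 -> legal
(4,4): flips 1 -> legal
(5,2): no bracket -> illegal
(5,3): flips 2 -> legal
(5,4): flips 2 -> legal
W mobility = 5

Answer: B=5 W=5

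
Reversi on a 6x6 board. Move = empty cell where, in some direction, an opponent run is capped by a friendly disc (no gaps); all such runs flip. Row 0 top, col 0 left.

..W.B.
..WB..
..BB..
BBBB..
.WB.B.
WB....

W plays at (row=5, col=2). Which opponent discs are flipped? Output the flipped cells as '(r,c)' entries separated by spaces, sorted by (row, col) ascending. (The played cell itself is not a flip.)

Dir NW: first cell 'W' (not opp) -> no flip
Dir N: opp run (4,2) (3,2) (2,2) capped by W -> flip
Dir NE: first cell '.' (not opp) -> no flip
Dir W: opp run (5,1) capped by W -> flip
Dir E: first cell '.' (not opp) -> no flip
Dir SW: edge -> no flip
Dir S: edge -> no flip
Dir SE: edge -> no flip

Answer: (2,2) (3,2) (4,2) (5,1)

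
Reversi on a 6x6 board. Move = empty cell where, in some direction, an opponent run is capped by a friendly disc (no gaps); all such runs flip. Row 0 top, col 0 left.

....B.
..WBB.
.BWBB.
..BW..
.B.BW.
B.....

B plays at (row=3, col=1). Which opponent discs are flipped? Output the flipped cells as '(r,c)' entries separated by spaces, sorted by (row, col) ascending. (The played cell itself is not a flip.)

Dir NW: first cell '.' (not opp) -> no flip
Dir N: first cell 'B' (not opp) -> no flip
Dir NE: opp run (2,2) capped by B -> flip
Dir W: first cell '.' (not opp) -> no flip
Dir E: first cell 'B' (not opp) -> no flip
Dir SW: first cell '.' (not opp) -> no flip
Dir S: first cell 'B' (not opp) -> no flip
Dir SE: first cell '.' (not opp) -> no flip

Answer: (2,2)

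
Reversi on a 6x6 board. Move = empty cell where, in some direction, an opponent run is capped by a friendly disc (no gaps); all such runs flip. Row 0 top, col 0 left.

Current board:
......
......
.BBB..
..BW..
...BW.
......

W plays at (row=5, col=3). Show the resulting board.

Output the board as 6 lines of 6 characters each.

Place W at (5,3); scan 8 dirs for brackets.
Dir NW: first cell '.' (not opp) -> no flip
Dir N: opp run (4,3) capped by W -> flip
Dir NE: first cell 'W' (not opp) -> no flip
Dir W: first cell '.' (not opp) -> no flip
Dir E: first cell '.' (not opp) -> no flip
Dir SW: edge -> no flip
Dir S: edge -> no flip
Dir SE: edge -> no flip
All flips: (4,3)

Answer: ......
......
.BBB..
..BW..
...WW.
...W..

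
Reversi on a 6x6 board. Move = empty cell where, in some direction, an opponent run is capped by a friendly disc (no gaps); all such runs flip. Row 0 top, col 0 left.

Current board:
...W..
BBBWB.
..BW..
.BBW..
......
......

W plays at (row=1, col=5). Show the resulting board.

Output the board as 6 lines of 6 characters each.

Answer: ...W..
BBBWWW
..BW..
.BBW..
......
......

Derivation:
Place W at (1,5); scan 8 dirs for brackets.
Dir NW: first cell '.' (not opp) -> no flip
Dir N: first cell '.' (not opp) -> no flip
Dir NE: edge -> no flip
Dir W: opp run (1,4) capped by W -> flip
Dir E: edge -> no flip
Dir SW: first cell '.' (not opp) -> no flip
Dir S: first cell '.' (not opp) -> no flip
Dir SE: edge -> no flip
All flips: (1,4)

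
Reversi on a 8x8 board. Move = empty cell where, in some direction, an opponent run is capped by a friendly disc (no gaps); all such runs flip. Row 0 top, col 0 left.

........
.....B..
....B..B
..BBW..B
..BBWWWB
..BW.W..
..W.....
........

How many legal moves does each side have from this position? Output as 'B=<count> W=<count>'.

-- B to move --
(2,3): no bracket -> illegal
(2,5): flips 1 -> legal
(3,5): flips 1 -> legal
(3,6): no bracket -> illegal
(5,1): no bracket -> illegal
(5,4): flips 3 -> legal
(5,6): no bracket -> illegal
(5,7): no bracket -> illegal
(6,1): no bracket -> illegal
(6,3): flips 1 -> legal
(6,4): flips 3 -> legal
(6,5): no bracket -> illegal
(6,6): flips 2 -> legal
(7,1): no bracket -> illegal
(7,2): flips 1 -> legal
(7,3): no bracket -> illegal
B mobility = 7
-- W to move --
(0,4): no bracket -> illegal
(0,5): no bracket -> illegal
(0,6): no bracket -> illegal
(1,3): no bracket -> illegal
(1,4): flips 1 -> legal
(1,6): no bracket -> illegal
(1,7): no bracket -> illegal
(2,1): no bracket -> illegal
(2,2): flips 4 -> legal
(2,3): flips 2 -> legal
(2,5): no bracket -> illegal
(2,6): no bracket -> illegal
(3,1): flips 3 -> legal
(3,5): no bracket -> illegal
(3,6): no bracket -> illegal
(4,1): flips 2 -> legal
(5,1): flips 1 -> legal
(5,4): no bracket -> illegal
(5,6): no bracket -> illegal
(5,7): no bracket -> illegal
(6,1): flips 2 -> legal
(6,3): no bracket -> illegal
W mobility = 7

Answer: B=7 W=7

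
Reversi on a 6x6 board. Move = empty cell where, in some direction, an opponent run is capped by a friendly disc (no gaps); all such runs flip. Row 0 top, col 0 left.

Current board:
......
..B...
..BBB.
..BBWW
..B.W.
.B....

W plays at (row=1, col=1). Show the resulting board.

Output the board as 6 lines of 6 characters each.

Answer: ......
.WB...
..WBB.
..BWWW
..B.W.
.B....

Derivation:
Place W at (1,1); scan 8 dirs for brackets.
Dir NW: first cell '.' (not opp) -> no flip
Dir N: first cell '.' (not opp) -> no flip
Dir NE: first cell '.' (not opp) -> no flip
Dir W: first cell '.' (not opp) -> no flip
Dir E: opp run (1,2), next='.' -> no flip
Dir SW: first cell '.' (not opp) -> no flip
Dir S: first cell '.' (not opp) -> no flip
Dir SE: opp run (2,2) (3,3) capped by W -> flip
All flips: (2,2) (3,3)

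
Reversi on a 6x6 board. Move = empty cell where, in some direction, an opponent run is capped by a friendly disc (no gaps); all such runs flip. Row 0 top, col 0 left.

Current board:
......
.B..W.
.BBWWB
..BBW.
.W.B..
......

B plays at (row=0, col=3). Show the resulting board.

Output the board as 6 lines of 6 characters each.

Answer: ...B..
.B..B.
.BBWWB
..BBW.
.W.B..
......

Derivation:
Place B at (0,3); scan 8 dirs for brackets.
Dir NW: edge -> no flip
Dir N: edge -> no flip
Dir NE: edge -> no flip
Dir W: first cell '.' (not opp) -> no flip
Dir E: first cell '.' (not opp) -> no flip
Dir SW: first cell '.' (not opp) -> no flip
Dir S: first cell '.' (not opp) -> no flip
Dir SE: opp run (1,4) capped by B -> flip
All flips: (1,4)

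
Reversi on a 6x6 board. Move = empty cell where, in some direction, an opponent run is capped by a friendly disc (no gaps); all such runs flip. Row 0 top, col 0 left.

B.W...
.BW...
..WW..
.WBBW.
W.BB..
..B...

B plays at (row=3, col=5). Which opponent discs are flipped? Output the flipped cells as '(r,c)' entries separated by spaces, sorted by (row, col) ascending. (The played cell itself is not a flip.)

Answer: (3,4)

Derivation:
Dir NW: first cell '.' (not opp) -> no flip
Dir N: first cell '.' (not opp) -> no flip
Dir NE: edge -> no flip
Dir W: opp run (3,4) capped by B -> flip
Dir E: edge -> no flip
Dir SW: first cell '.' (not opp) -> no flip
Dir S: first cell '.' (not opp) -> no flip
Dir SE: edge -> no flip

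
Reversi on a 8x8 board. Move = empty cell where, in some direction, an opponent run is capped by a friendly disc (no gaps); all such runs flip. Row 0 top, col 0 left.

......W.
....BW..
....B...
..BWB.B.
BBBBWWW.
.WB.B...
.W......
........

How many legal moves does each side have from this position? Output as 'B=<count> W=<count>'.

Answer: B=9 W=11

Derivation:
-- B to move --
(0,4): no bracket -> illegal
(0,5): no bracket -> illegal
(0,7): no bracket -> illegal
(1,6): flips 1 -> legal
(1,7): no bracket -> illegal
(2,2): no bracket -> illegal
(2,3): flips 1 -> legal
(2,5): no bracket -> illegal
(2,6): no bracket -> illegal
(3,5): no bracket -> illegal
(3,7): no bracket -> illegal
(4,7): flips 3 -> legal
(5,0): flips 1 -> legal
(5,3): no bracket -> illegal
(5,5): no bracket -> illegal
(5,6): flips 2 -> legal
(5,7): no bracket -> illegal
(6,0): flips 1 -> legal
(6,2): flips 1 -> legal
(7,0): flips 1 -> legal
(7,1): flips 2 -> legal
(7,2): no bracket -> illegal
B mobility = 9
-- W to move --
(0,3): no bracket -> illegal
(0,4): flips 3 -> legal
(0,5): no bracket -> illegal
(1,3): flips 1 -> legal
(2,1): no bracket -> illegal
(2,2): no bracket -> illegal
(2,3): flips 1 -> legal
(2,5): flips 3 -> legal
(2,6): flips 1 -> legal
(2,7): flips 1 -> legal
(3,0): no bracket -> illegal
(3,1): flips 2 -> legal
(3,5): flips 1 -> legal
(3,7): no bracket -> illegal
(4,7): no bracket -> illegal
(5,0): no bracket -> illegal
(5,3): flips 2 -> legal
(5,5): no bracket -> illegal
(6,2): no bracket -> illegal
(6,3): flips 1 -> legal
(6,4): flips 1 -> legal
(6,5): no bracket -> illegal
W mobility = 11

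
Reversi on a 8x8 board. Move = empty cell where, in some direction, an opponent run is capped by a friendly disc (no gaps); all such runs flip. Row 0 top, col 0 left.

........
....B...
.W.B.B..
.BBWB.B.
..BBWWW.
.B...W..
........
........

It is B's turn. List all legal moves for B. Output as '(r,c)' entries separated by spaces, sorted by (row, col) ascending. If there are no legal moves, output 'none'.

Answer: (1,0) (1,1) (2,4) (4,7) (5,4) (5,6)

Derivation:
(1,0): flips 1 -> legal
(1,1): flips 1 -> legal
(1,2): no bracket -> illegal
(2,0): no bracket -> illegal
(2,2): no bracket -> illegal
(2,4): flips 1 -> legal
(3,0): no bracket -> illegal
(3,5): no bracket -> illegal
(3,7): no bracket -> illegal
(4,7): flips 3 -> legal
(5,3): no bracket -> illegal
(5,4): flips 2 -> legal
(5,6): flips 2 -> legal
(5,7): no bracket -> illegal
(6,4): no bracket -> illegal
(6,5): no bracket -> illegal
(6,6): no bracket -> illegal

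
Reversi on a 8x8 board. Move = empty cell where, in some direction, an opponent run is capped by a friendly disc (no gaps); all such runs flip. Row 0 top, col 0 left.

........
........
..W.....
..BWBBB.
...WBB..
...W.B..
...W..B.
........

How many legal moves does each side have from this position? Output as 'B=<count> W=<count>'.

Answer: B=6 W=8

Derivation:
-- B to move --
(1,1): flips 2 -> legal
(1,2): flips 1 -> legal
(1,3): no bracket -> illegal
(2,1): no bracket -> illegal
(2,3): no bracket -> illegal
(2,4): no bracket -> illegal
(3,1): no bracket -> illegal
(4,2): flips 1 -> legal
(5,2): flips 1 -> legal
(5,4): flips 1 -> legal
(6,2): flips 1 -> legal
(6,4): no bracket -> illegal
(7,2): no bracket -> illegal
(7,3): no bracket -> illegal
(7,4): no bracket -> illegal
B mobility = 6
-- W to move --
(2,1): flips 1 -> legal
(2,3): no bracket -> illegal
(2,4): no bracket -> illegal
(2,5): flips 1 -> legal
(2,6): flips 2 -> legal
(2,7): no bracket -> illegal
(3,1): flips 1 -> legal
(3,7): flips 3 -> legal
(4,1): no bracket -> illegal
(4,2): flips 1 -> legal
(4,6): flips 2 -> legal
(4,7): no bracket -> illegal
(5,4): no bracket -> illegal
(5,6): no bracket -> illegal
(5,7): no bracket -> illegal
(6,4): no bracket -> illegal
(6,5): no bracket -> illegal
(6,7): no bracket -> illegal
(7,5): no bracket -> illegal
(7,6): no bracket -> illegal
(7,7): flips 3 -> legal
W mobility = 8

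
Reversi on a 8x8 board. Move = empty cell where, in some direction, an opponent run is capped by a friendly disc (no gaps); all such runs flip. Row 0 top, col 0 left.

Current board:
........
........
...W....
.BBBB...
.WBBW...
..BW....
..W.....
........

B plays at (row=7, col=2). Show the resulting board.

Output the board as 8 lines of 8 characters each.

Place B at (7,2); scan 8 dirs for brackets.
Dir NW: first cell '.' (not opp) -> no flip
Dir N: opp run (6,2) capped by B -> flip
Dir NE: first cell '.' (not opp) -> no flip
Dir W: first cell '.' (not opp) -> no flip
Dir E: first cell '.' (not opp) -> no flip
Dir SW: edge -> no flip
Dir S: edge -> no flip
Dir SE: edge -> no flip
All flips: (6,2)

Answer: ........
........
...W....
.BBBB...
.WBBW...
..BW....
..B.....
..B.....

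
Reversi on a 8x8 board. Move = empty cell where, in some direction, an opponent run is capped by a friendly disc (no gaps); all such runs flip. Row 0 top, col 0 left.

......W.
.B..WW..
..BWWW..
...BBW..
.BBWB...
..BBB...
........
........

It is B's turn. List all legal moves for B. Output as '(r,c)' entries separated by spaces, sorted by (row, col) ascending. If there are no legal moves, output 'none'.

(0,3): no bracket -> illegal
(0,4): flips 2 -> legal
(0,5): no bracket -> illegal
(0,7): no bracket -> illegal
(1,2): flips 1 -> legal
(1,3): flips 1 -> legal
(1,6): flips 1 -> legal
(1,7): no bracket -> illegal
(2,6): flips 4 -> legal
(3,2): flips 1 -> legal
(3,6): flips 1 -> legal
(4,5): no bracket -> illegal
(4,6): no bracket -> illegal

Answer: (0,4) (1,2) (1,3) (1,6) (2,6) (3,2) (3,6)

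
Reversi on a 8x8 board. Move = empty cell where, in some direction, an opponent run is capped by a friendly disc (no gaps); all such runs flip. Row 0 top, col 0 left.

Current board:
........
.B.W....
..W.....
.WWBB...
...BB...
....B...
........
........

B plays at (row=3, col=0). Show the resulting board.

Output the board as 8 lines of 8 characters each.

Place B at (3,0); scan 8 dirs for brackets.
Dir NW: edge -> no flip
Dir N: first cell '.' (not opp) -> no flip
Dir NE: first cell '.' (not opp) -> no flip
Dir W: edge -> no flip
Dir E: opp run (3,1) (3,2) capped by B -> flip
Dir SW: edge -> no flip
Dir S: first cell '.' (not opp) -> no flip
Dir SE: first cell '.' (not opp) -> no flip
All flips: (3,1) (3,2)

Answer: ........
.B.W....
..W.....
BBBBB...
...BB...
....B...
........
........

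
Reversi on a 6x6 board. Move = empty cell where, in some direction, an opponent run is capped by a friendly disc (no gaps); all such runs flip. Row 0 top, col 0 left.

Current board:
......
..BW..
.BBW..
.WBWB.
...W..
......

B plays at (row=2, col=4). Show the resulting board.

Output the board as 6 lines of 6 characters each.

Place B at (2,4); scan 8 dirs for brackets.
Dir NW: opp run (1,3), next='.' -> no flip
Dir N: first cell '.' (not opp) -> no flip
Dir NE: first cell '.' (not opp) -> no flip
Dir W: opp run (2,3) capped by B -> flip
Dir E: first cell '.' (not opp) -> no flip
Dir SW: opp run (3,3), next='.' -> no flip
Dir S: first cell 'B' (not opp) -> no flip
Dir SE: first cell '.' (not opp) -> no flip
All flips: (2,3)

Answer: ......
..BW..
.BBBB.
.WBWB.
...W..
......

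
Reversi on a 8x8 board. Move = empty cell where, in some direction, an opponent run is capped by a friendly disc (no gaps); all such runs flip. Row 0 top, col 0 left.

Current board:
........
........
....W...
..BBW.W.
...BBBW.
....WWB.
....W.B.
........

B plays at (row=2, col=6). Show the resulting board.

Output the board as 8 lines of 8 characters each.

Place B at (2,6); scan 8 dirs for brackets.
Dir NW: first cell '.' (not opp) -> no flip
Dir N: first cell '.' (not opp) -> no flip
Dir NE: first cell '.' (not opp) -> no flip
Dir W: first cell '.' (not opp) -> no flip
Dir E: first cell '.' (not opp) -> no flip
Dir SW: first cell '.' (not opp) -> no flip
Dir S: opp run (3,6) (4,6) capped by B -> flip
Dir SE: first cell '.' (not opp) -> no flip
All flips: (3,6) (4,6)

Answer: ........
........
....W.B.
..BBW.B.
...BBBB.
....WWB.
....W.B.
........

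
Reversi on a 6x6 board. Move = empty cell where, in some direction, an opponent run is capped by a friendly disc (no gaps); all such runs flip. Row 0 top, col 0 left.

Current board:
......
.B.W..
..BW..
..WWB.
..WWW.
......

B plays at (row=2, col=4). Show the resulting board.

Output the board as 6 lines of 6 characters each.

Answer: ......
.B.W..
..BBB.
..WWB.
..WWW.
......

Derivation:
Place B at (2,4); scan 8 dirs for brackets.
Dir NW: opp run (1,3), next='.' -> no flip
Dir N: first cell '.' (not opp) -> no flip
Dir NE: first cell '.' (not opp) -> no flip
Dir W: opp run (2,3) capped by B -> flip
Dir E: first cell '.' (not opp) -> no flip
Dir SW: opp run (3,3) (4,2), next='.' -> no flip
Dir S: first cell 'B' (not opp) -> no flip
Dir SE: first cell '.' (not opp) -> no flip
All flips: (2,3)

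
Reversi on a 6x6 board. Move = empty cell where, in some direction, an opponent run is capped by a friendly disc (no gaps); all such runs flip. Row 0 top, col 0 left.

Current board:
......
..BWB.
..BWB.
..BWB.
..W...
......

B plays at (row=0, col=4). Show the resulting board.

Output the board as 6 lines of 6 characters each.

Answer: ....B.
..BBB.
..BWB.
..BWB.
..W...
......

Derivation:
Place B at (0,4); scan 8 dirs for brackets.
Dir NW: edge -> no flip
Dir N: edge -> no flip
Dir NE: edge -> no flip
Dir W: first cell '.' (not opp) -> no flip
Dir E: first cell '.' (not opp) -> no flip
Dir SW: opp run (1,3) capped by B -> flip
Dir S: first cell 'B' (not opp) -> no flip
Dir SE: first cell '.' (not opp) -> no flip
All flips: (1,3)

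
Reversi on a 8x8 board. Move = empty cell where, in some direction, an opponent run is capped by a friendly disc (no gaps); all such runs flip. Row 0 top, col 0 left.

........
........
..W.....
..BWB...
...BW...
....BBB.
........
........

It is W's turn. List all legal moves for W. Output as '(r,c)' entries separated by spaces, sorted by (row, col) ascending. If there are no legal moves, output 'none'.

Answer: (2,4) (3,1) (3,5) (4,2) (5,3) (6,4) (6,6)

Derivation:
(2,1): no bracket -> illegal
(2,3): no bracket -> illegal
(2,4): flips 1 -> legal
(2,5): no bracket -> illegal
(3,1): flips 1 -> legal
(3,5): flips 1 -> legal
(4,1): no bracket -> illegal
(4,2): flips 2 -> legal
(4,5): no bracket -> illegal
(4,6): no bracket -> illegal
(4,7): no bracket -> illegal
(5,2): no bracket -> illegal
(5,3): flips 1 -> legal
(5,7): no bracket -> illegal
(6,3): no bracket -> illegal
(6,4): flips 1 -> legal
(6,5): no bracket -> illegal
(6,6): flips 1 -> legal
(6,7): no bracket -> illegal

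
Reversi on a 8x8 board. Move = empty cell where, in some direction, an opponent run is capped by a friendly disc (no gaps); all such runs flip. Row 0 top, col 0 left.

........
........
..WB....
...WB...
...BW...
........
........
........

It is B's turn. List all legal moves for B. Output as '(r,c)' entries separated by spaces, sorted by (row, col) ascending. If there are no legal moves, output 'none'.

(1,1): no bracket -> illegal
(1,2): no bracket -> illegal
(1,3): no bracket -> illegal
(2,1): flips 1 -> legal
(2,4): no bracket -> illegal
(3,1): no bracket -> illegal
(3,2): flips 1 -> legal
(3,5): no bracket -> illegal
(4,2): no bracket -> illegal
(4,5): flips 1 -> legal
(5,3): no bracket -> illegal
(5,4): flips 1 -> legal
(5,5): no bracket -> illegal

Answer: (2,1) (3,2) (4,5) (5,4)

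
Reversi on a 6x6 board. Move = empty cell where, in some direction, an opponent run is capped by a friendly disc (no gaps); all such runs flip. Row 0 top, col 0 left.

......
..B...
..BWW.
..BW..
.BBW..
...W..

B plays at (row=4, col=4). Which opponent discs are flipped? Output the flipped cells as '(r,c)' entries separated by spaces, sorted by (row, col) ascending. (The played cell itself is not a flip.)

Answer: (3,3) (4,3)

Derivation:
Dir NW: opp run (3,3) capped by B -> flip
Dir N: first cell '.' (not opp) -> no flip
Dir NE: first cell '.' (not opp) -> no flip
Dir W: opp run (4,3) capped by B -> flip
Dir E: first cell '.' (not opp) -> no flip
Dir SW: opp run (5,3), next=edge -> no flip
Dir S: first cell '.' (not opp) -> no flip
Dir SE: first cell '.' (not opp) -> no flip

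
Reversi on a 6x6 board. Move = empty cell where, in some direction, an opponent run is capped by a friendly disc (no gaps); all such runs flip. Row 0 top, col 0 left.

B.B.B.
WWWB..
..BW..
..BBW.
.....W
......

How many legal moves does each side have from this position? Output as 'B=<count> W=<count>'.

-- B to move --
(0,1): no bracket -> illegal
(0,3): no bracket -> illegal
(1,4): flips 1 -> legal
(2,0): flips 2 -> legal
(2,1): no bracket -> illegal
(2,4): flips 1 -> legal
(2,5): no bracket -> illegal
(3,5): flips 1 -> legal
(4,3): no bracket -> illegal
(4,4): no bracket -> illegal
(5,4): no bracket -> illegal
(5,5): no bracket -> illegal
B mobility = 4
-- W to move --
(0,1): no bracket -> illegal
(0,3): flips 1 -> legal
(0,5): no bracket -> illegal
(1,4): flips 1 -> legal
(1,5): no bracket -> illegal
(2,1): flips 1 -> legal
(2,4): no bracket -> illegal
(3,1): flips 2 -> legal
(4,1): flips 1 -> legal
(4,2): flips 2 -> legal
(4,3): flips 1 -> legal
(4,4): flips 2 -> legal
W mobility = 8

Answer: B=4 W=8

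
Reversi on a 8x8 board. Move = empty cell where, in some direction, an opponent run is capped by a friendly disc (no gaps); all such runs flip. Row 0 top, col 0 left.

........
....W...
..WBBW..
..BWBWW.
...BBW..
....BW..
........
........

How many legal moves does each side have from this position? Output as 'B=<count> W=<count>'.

-- B to move --
(0,3): no bracket -> illegal
(0,4): flips 1 -> legal
(0,5): flips 1 -> legal
(1,1): flips 2 -> legal
(1,2): flips 1 -> legal
(1,3): no bracket -> illegal
(1,5): no bracket -> illegal
(1,6): flips 1 -> legal
(2,1): flips 1 -> legal
(2,6): flips 2 -> legal
(2,7): flips 2 -> legal
(3,1): no bracket -> illegal
(3,7): flips 2 -> legal
(4,2): flips 1 -> legal
(4,6): flips 2 -> legal
(4,7): no bracket -> illegal
(5,6): flips 2 -> legal
(6,4): no bracket -> illegal
(6,5): no bracket -> illegal
(6,6): flips 1 -> legal
B mobility = 13
-- W to move --
(1,2): flips 2 -> legal
(1,3): flips 2 -> legal
(1,5): flips 1 -> legal
(2,1): no bracket -> illegal
(3,1): flips 1 -> legal
(4,1): flips 2 -> legal
(4,2): flips 3 -> legal
(5,2): flips 2 -> legal
(5,3): flips 3 -> legal
(6,3): flips 1 -> legal
(6,4): flips 4 -> legal
(6,5): no bracket -> illegal
W mobility = 10

Answer: B=13 W=10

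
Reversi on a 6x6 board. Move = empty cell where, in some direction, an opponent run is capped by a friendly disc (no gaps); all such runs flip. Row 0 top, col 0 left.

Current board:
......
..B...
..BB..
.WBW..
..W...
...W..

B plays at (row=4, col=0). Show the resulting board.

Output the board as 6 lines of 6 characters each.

Answer: ......
..B...
..BB..
.BBW..
B.W...
...W..

Derivation:
Place B at (4,0); scan 8 dirs for brackets.
Dir NW: edge -> no flip
Dir N: first cell '.' (not opp) -> no flip
Dir NE: opp run (3,1) capped by B -> flip
Dir W: edge -> no flip
Dir E: first cell '.' (not opp) -> no flip
Dir SW: edge -> no flip
Dir S: first cell '.' (not opp) -> no flip
Dir SE: first cell '.' (not opp) -> no flip
All flips: (3,1)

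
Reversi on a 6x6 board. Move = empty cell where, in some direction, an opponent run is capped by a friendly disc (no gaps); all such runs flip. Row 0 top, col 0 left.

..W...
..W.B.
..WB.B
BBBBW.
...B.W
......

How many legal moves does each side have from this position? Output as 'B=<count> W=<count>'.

-- B to move --
(0,1): flips 1 -> legal
(0,3): no bracket -> illegal
(1,1): flips 1 -> legal
(1,3): flips 1 -> legal
(2,1): flips 1 -> legal
(2,4): no bracket -> illegal
(3,5): flips 1 -> legal
(4,4): no bracket -> illegal
(5,4): no bracket -> illegal
(5,5): no bracket -> illegal
B mobility = 5
-- W to move --
(0,3): no bracket -> illegal
(0,4): no bracket -> illegal
(0,5): no bracket -> illegal
(1,3): no bracket -> illegal
(1,5): no bracket -> illegal
(2,0): no bracket -> illegal
(2,1): no bracket -> illegal
(2,4): flips 1 -> legal
(3,5): no bracket -> illegal
(4,0): flips 1 -> legal
(4,1): no bracket -> illegal
(4,2): flips 1 -> legal
(4,4): flips 1 -> legal
(5,2): flips 1 -> legal
(5,3): no bracket -> illegal
(5,4): no bracket -> illegal
W mobility = 5

Answer: B=5 W=5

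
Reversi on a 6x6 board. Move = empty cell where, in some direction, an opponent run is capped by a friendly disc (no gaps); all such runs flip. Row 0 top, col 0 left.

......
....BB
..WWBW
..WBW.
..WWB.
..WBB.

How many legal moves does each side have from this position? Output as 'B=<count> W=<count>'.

-- B to move --
(1,1): flips 1 -> legal
(1,2): no bracket -> illegal
(1,3): flips 1 -> legal
(2,1): flips 4 -> legal
(3,1): flips 2 -> legal
(3,5): flips 2 -> legal
(4,1): flips 4 -> legal
(4,5): no bracket -> illegal
(5,1): flips 2 -> legal
B mobility = 7
-- W to move --
(0,3): flips 1 -> legal
(0,4): flips 2 -> legal
(0,5): flips 2 -> legal
(1,3): no bracket -> illegal
(3,5): no bracket -> illegal
(4,5): flips 1 -> legal
(5,5): flips 4 -> legal
W mobility = 5

Answer: B=7 W=5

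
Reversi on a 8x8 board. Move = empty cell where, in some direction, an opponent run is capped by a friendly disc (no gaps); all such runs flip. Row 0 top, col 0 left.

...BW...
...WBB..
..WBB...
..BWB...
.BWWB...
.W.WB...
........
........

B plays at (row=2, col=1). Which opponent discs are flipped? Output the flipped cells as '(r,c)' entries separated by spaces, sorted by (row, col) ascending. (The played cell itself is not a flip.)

Dir NW: first cell '.' (not opp) -> no flip
Dir N: first cell '.' (not opp) -> no flip
Dir NE: first cell '.' (not opp) -> no flip
Dir W: first cell '.' (not opp) -> no flip
Dir E: opp run (2,2) capped by B -> flip
Dir SW: first cell '.' (not opp) -> no flip
Dir S: first cell '.' (not opp) -> no flip
Dir SE: first cell 'B' (not opp) -> no flip

Answer: (2,2)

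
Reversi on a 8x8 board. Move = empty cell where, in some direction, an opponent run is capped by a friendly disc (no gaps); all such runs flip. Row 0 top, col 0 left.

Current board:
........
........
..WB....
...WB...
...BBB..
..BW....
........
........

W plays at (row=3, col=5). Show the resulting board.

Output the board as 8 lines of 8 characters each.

Answer: ........
........
..WB....
...WWW..
...BWB..
..BW....
........
........

Derivation:
Place W at (3,5); scan 8 dirs for brackets.
Dir NW: first cell '.' (not opp) -> no flip
Dir N: first cell '.' (not opp) -> no flip
Dir NE: first cell '.' (not opp) -> no flip
Dir W: opp run (3,4) capped by W -> flip
Dir E: first cell '.' (not opp) -> no flip
Dir SW: opp run (4,4) capped by W -> flip
Dir S: opp run (4,5), next='.' -> no flip
Dir SE: first cell '.' (not opp) -> no flip
All flips: (3,4) (4,4)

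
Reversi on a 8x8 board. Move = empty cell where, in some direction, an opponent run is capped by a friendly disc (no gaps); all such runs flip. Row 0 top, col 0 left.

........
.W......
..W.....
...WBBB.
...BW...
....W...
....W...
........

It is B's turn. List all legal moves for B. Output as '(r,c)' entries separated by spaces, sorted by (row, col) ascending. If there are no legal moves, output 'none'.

Answer: (2,3) (3,2) (4,5) (5,3) (6,5) (7,4)

Derivation:
(0,0): no bracket -> illegal
(0,1): no bracket -> illegal
(0,2): no bracket -> illegal
(1,0): no bracket -> illegal
(1,2): no bracket -> illegal
(1,3): no bracket -> illegal
(2,0): no bracket -> illegal
(2,1): no bracket -> illegal
(2,3): flips 1 -> legal
(2,4): no bracket -> illegal
(3,1): no bracket -> illegal
(3,2): flips 1 -> legal
(4,2): no bracket -> illegal
(4,5): flips 1 -> legal
(5,3): flips 1 -> legal
(5,5): no bracket -> illegal
(6,3): no bracket -> illegal
(6,5): flips 1 -> legal
(7,3): no bracket -> illegal
(7,4): flips 3 -> legal
(7,5): no bracket -> illegal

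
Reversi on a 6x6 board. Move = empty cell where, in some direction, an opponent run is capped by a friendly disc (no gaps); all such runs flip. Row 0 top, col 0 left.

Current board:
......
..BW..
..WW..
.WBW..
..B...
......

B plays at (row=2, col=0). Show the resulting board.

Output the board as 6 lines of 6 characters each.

Answer: ......
..BW..
B.WW..
.BBW..
..B...
......

Derivation:
Place B at (2,0); scan 8 dirs for brackets.
Dir NW: edge -> no flip
Dir N: first cell '.' (not opp) -> no flip
Dir NE: first cell '.' (not opp) -> no flip
Dir W: edge -> no flip
Dir E: first cell '.' (not opp) -> no flip
Dir SW: edge -> no flip
Dir S: first cell '.' (not opp) -> no flip
Dir SE: opp run (3,1) capped by B -> flip
All flips: (3,1)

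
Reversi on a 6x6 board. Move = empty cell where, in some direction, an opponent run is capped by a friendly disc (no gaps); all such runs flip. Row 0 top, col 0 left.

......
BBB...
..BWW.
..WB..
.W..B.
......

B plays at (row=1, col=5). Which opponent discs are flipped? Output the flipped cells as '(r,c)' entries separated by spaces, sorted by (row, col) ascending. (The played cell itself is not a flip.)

Answer: (2,4)

Derivation:
Dir NW: first cell '.' (not opp) -> no flip
Dir N: first cell '.' (not opp) -> no flip
Dir NE: edge -> no flip
Dir W: first cell '.' (not opp) -> no flip
Dir E: edge -> no flip
Dir SW: opp run (2,4) capped by B -> flip
Dir S: first cell '.' (not opp) -> no flip
Dir SE: edge -> no flip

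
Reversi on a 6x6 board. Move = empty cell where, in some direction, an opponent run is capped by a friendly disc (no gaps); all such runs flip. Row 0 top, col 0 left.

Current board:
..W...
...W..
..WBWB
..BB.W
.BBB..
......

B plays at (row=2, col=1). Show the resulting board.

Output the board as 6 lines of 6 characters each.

Place B at (2,1); scan 8 dirs for brackets.
Dir NW: first cell '.' (not opp) -> no flip
Dir N: first cell '.' (not opp) -> no flip
Dir NE: first cell '.' (not opp) -> no flip
Dir W: first cell '.' (not opp) -> no flip
Dir E: opp run (2,2) capped by B -> flip
Dir SW: first cell '.' (not opp) -> no flip
Dir S: first cell '.' (not opp) -> no flip
Dir SE: first cell 'B' (not opp) -> no flip
All flips: (2,2)

Answer: ..W...
...W..
.BBBWB
..BB.W
.BBB..
......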